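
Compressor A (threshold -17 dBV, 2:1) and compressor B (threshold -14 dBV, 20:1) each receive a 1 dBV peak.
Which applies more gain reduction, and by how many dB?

B, by 5.25 dB

A: overshoot 18 dB → output overshoot 9 dB → GR 9 dB.
B: overshoot 15 dB → output overshoot 0.75 dB → GR 14.25 dB.
B reduces 5.25 dB more.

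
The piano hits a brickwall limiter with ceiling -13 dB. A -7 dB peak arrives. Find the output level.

A brickwall limiter is an ∞:1 compressor: any input above the ceiling is clamped to -13 dB.

-13 dB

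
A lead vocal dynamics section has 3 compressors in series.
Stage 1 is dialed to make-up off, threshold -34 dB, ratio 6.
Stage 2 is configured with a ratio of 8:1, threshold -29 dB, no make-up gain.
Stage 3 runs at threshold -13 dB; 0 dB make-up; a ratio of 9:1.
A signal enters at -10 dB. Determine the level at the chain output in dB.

-30 dB

Stage 1: -10 dB is 24 dB over -34 dB; at 6:1 that becomes 4 dB over, giving -30 dB.
Stage 2: below threshold (-30 ≤ -29); passes unchanged; output -30 dB.
Stage 3: -30 dB is at or below the -13 dB threshold — no compression; output -30 dB.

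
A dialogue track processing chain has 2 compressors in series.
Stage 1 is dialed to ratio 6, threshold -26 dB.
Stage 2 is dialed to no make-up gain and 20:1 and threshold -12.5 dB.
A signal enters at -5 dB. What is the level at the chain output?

-22.5 dB

Stage 1: 21 dB above -26 dB, reduced 6:1 to 3.5 dB above → -22.5 dB.
Stage 2: below threshold (-22.5 ≤ -12.5); passes unchanged; output -22.5 dB.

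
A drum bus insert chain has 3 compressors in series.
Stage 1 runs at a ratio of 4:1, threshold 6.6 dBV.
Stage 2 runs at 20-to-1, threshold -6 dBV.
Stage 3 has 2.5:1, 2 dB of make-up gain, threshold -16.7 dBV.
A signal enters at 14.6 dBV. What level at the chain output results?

Stage 1: 8 dB above 6.6 dBV, reduced 4:1 to 2 dB above → 8.6 dBV.
Stage 2: overshoot 14.6 dB → 14.6/20 = 0.73 dB → -5.27 dBV.
Stage 3: -5.27 dBV is 11.43 dB over -16.7 dBV; at 2.5:1 that becomes 4.572 dB over, giving -12.128 dBV; +2 dB make-up → -10.128 dBV.

-10.128 dBV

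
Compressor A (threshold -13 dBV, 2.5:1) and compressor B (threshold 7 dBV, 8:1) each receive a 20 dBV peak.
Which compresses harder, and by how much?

A: overshoot 33 dB → output overshoot 13.2 dB → GR 19.8 dB.
B: overshoot 13 dB → output overshoot 1.625 dB → GR 11.375 dB.
A applies 8.425 dB more gain reduction.

A, by 8.425 dB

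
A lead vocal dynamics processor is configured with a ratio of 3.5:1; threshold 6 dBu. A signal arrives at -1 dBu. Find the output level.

-1 dBu is 7 dB below the 6 dBu threshold, so no gain reduction is applied.
Output = input = -1 dBu.

-1 dBu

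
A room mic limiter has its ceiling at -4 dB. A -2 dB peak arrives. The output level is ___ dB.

At ∞:1, everything above -4 dB is held at the ceiling.

-4 dB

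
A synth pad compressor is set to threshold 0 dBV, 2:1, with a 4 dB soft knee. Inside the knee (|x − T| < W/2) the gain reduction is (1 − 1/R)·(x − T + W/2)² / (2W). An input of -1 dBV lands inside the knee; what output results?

-1.0625 dBV

x − T + W/2 = -1 − 0 + 2 = 1.
GR = (1 − 1/2) × 1² / 8 = 0.5 × 1 / 8 = 0.0625 dB.
Output = -1 − 0.0625 = -1.0625 dBV.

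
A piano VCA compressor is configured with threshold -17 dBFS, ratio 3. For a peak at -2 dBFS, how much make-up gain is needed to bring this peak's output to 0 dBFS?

Overshoot 15 dB → 15/3 = 5 dB after compression, so the compressed level is -17 + 5 = -12 dBFS.
Make-up = target − compressed = 0 − (-12) = 12 dB.

12 dB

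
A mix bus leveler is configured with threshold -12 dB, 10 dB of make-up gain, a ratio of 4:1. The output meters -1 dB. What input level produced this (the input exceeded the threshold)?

-8 dB

Remove make-up: -1 − 10 = -11 dB.
The compressed level sits -11 − (-12) = 1 dB over threshold.
Undo the ratio: input overshoot = 1 × 4 = 4 dB, giving input = -8 dB.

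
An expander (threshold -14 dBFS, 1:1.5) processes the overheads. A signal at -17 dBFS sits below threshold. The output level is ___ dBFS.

Below threshold, a 1:1.5 expander applies gain = (1.5−1)×(T − x) of attenuation.
(1.5−1) × 3 = 1.5 dB, so output = -17 − 1.5 = -18.5 dBFS.

-18.5 dBFS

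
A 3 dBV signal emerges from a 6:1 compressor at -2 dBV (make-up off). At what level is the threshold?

Input is 6 dB above T (since output overshoot × R = input overshoot: (-2 − T)·6 = 3 − T gives T = -3 dBV).
Check: -3 + (3 − (-3))/6 = -3 + 1 = -2 dBV. ✓

-3 dBV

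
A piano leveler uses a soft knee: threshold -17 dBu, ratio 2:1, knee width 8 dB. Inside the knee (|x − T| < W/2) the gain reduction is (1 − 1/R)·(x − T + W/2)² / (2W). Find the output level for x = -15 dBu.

-16.125 dBu

x − T + W/2 = -15 − (-17) + 4 = 6.
GR = (1 − 1/2) × 6² / 16 = 0.5 × 36 / 16 = 1.125 dB.
Output = -15 − 1.125 = -16.125 dBu.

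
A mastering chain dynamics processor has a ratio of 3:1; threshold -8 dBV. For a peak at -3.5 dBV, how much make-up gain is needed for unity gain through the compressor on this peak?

3 dB

Without make-up, output = threshold + overshoot/3 = -8 + 1.5 = -6.5 dBV.
Gap to target: 3 dB.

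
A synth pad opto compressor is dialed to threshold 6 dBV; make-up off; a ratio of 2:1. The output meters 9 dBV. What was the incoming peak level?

12 dBV

That's 3 dB above the 6 dBV threshold.
Input overshoot = R × output overshoot = 6 dB → input = 6 + 6 = 12 dBV.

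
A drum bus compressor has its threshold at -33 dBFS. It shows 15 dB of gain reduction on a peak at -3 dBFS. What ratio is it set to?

Input overshoot = -3 − (-33) = 30 dB.
Output overshoot = 30 − 15 = 15 dB.
Ratio = input overshoot / output overshoot = 30 / 15 = 2.

2:1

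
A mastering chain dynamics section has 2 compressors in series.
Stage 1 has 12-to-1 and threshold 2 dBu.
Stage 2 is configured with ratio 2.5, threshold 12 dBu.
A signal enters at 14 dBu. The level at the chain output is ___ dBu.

3 dBu

Stage 1: 12 dB above 2 dBu, reduced 12:1 to 1 dB above → 3 dBu.
Stage 2: below threshold (3 ≤ 12); passes unchanged; output 3 dBu.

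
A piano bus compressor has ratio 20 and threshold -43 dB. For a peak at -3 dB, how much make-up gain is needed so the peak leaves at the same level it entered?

Overshoot 40 dB → 40/20 = 2 dB after compression, so the compressed level is -43 + 2 = -41 dB.
Make-up = target − compressed = -3 − (-41) = 38 dB.

38 dB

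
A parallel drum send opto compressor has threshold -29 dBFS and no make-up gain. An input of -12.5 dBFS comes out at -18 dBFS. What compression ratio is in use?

1.5:1

Input overshoot = -12.5 − (-29) = 16.5 dB; output overshoot = -18 − (-29) = 11 dB.
Ratio = 16.5 / 11 = 1.5.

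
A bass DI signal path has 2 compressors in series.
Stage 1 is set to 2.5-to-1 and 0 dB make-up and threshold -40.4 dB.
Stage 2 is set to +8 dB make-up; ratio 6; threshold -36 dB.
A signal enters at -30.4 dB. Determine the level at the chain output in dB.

-28.4 dB

Stage 1: overshoot 10 dB → 10/2.5 = 4 dB → -36.4 dB.
Stage 2: below threshold (-36.4 ≤ -36); passes unchanged; make-up brings it to -28.4 dB.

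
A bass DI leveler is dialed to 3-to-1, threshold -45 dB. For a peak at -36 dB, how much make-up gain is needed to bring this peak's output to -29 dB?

The peak compresses to -45 + 9/3 = -42 dB.
To reach -29 dB requires -29 − (-42) = 13 dB of make-up.

13 dB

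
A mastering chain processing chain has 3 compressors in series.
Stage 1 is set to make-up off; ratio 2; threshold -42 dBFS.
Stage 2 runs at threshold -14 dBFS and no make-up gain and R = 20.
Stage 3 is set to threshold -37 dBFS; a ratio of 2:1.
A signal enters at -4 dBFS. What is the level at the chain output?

Stage 1: 38 dB above -42 dBFS, reduced 2:1 to 19 dB above → -23 dBFS.
Stage 2: -23 dBFS is at or below the -14 dBFS threshold — no compression; output -23 dBFS.
Stage 3: 14 dB above -37 dBFS, reduced 2:1 to 7 dB above → -30 dBFS.

-30 dBFS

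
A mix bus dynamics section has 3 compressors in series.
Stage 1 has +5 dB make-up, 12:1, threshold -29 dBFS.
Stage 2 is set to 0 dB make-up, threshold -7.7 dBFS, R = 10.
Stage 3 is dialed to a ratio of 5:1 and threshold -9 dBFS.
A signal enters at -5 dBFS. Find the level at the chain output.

Stage 1: overshoot 24 dB → 24/12 = 2 dB → -27 dBFS; +5 dB make-up → -22 dBFS.
Stage 2: below threshold (-22 ≤ -7.7); passes unchanged; output -22 dBFS.
Stage 3: -22 dBFS is at or below the -9 dBFS threshold — no compression; output -22 dBFS.

-22 dBFS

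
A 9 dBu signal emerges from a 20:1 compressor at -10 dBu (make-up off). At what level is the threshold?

-11 dBu

Gain reduction = 9 − (-10) = 19 dB; output overshoot = GR / (R − 1) = 19 / 19 = 1 dB.
Threshold = output − output overshoot = -10 − 1 = -11 dBu.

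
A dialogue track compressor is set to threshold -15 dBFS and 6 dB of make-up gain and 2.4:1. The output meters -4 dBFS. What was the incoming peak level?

-3 dBFS

Stripping the +6 dB make-up gives -10 dBFS at the gain stage.
Post-compression overshoot = -10 − (-15) = 5 dB.
Undo the ratio: input overshoot = 5 × 2.4 = 12 dB, giving input = -3 dBFS.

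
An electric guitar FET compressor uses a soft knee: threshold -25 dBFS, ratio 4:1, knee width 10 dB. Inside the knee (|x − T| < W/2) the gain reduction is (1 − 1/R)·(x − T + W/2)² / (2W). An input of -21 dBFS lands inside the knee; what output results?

x − T + W/2 = -21 − (-25) + 5 = 9.
GR = (1 − 1/4) × 9² / 20 = 0.75 × 81 / 20 = 3.0375 dB.
Output = -21 − 3.0375 = -24.0375 dBFS.

-24.0375 dBFS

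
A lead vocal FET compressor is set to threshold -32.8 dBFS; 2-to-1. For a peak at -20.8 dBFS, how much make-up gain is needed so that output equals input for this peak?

6 dB

Without make-up, output = threshold + overshoot/2 = -32.8 + 6 = -26.8 dBFS.
Gap to target: 6 dB.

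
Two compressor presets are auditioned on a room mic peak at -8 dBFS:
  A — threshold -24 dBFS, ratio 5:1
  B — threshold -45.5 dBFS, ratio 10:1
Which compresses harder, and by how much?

B, by 20.95 dB

A: GR = 16 − 16/5 = 12.8 dB.
B: GR = 37.5 − 37.5/10 = 33.75 dB.
B reduces 20.95 dB more.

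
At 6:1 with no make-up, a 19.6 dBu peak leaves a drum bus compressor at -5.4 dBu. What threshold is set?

-10.4 dBu

Gain reduction = 19.6 − (-5.4) = 25 dB; output overshoot = GR / (R − 1) = 25 / 5 = 5 dB.
Threshold = output − output overshoot = -5.4 − 5 = -10.4 dBu.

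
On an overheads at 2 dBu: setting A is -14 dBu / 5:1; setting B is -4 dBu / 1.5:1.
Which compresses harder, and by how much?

A, by 10.8 dB

A: GR = 16 − 16/5 = 12.8 dB.
B: GR = 6 − 6/1.5 = 2 dB.
Difference: 10.8 dB in favour of A.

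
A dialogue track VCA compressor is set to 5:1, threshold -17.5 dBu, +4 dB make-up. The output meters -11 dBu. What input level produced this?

-5 dBu

Stripping the +4 dB make-up gives -15 dBu at the gain stage.
That's 2.5 dB above the -17.5 dBu threshold.
Undo the ratio: input overshoot = 2.5 × 5 = 12.5 dB, giving input = -5 dBu.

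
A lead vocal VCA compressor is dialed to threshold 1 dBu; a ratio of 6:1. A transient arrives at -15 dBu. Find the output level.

-15 dBu is 16 dB below the 1 dBu threshold, so no gain reduction is applied.
Output = input = -15 dBu.

-15 dBu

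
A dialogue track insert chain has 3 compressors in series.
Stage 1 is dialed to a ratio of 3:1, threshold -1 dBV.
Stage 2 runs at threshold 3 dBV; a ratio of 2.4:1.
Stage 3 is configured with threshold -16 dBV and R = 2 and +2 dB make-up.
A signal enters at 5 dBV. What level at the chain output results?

-5.5 dBV

Stage 1: 6 dB above -1 dBV, reduced 3:1 to 2 dB above → 1 dBV.
Stage 2: below threshold (1 ≤ 3); passes unchanged; output 1 dBV.
Stage 3: overshoot 17 dB → 17/2 = 8.5 dB → -7.5 dBV; +2 dB make-up → -5.5 dBV.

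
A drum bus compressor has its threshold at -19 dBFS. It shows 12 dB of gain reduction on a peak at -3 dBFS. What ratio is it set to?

Input overshoot = -3 − (-19) = 16 dB.
Output overshoot = 16 − 12 = 4 dB.
Ratio = input overshoot / output overshoot = 16 / 4 = 4.

4:1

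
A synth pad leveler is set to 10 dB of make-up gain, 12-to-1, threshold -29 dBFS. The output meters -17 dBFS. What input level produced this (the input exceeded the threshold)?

-5 dBFS

Remove make-up: -17 − 10 = -27 dBFS.
The compressed level sits -27 − (-29) = 2 dB over threshold.
Before 12:1 compression the overshoot was 2 × 12 = 24 dB, so input = -29 + 24 = -5 dBFS.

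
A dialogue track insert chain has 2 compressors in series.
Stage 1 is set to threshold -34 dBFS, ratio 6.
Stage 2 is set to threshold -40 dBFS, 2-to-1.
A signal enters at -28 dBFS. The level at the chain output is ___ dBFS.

-36.5 dBFS

Stage 1: 6 dB above -34 dBFS, reduced 6:1 to 1 dB above → -33 dBFS.
Stage 2: -33 dBFS is 7 dB over -40 dBFS; at 2:1 that becomes 3.5 dB over, giving -36.5 dBFS.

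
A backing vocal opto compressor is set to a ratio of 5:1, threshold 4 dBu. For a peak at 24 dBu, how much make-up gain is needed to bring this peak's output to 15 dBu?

7 dB

Overshoot 20 dB → 20/5 = 4 dB after compression, so the compressed level is 4 + 4 = 8 dBu.
Make-up = target − compressed = 15 − 8 = 7 dB.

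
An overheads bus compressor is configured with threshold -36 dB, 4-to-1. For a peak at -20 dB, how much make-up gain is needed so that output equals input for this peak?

Overshoot 16 dB → 16/4 = 4 dB after compression, so the compressed level is -36 + 4 = -32 dB.
Make-up = target − compressed = -20 − (-32) = 12 dB.

12 dB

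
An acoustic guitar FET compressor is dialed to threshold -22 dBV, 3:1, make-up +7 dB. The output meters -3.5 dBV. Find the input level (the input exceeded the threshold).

Remove make-up: -3.5 − 7 = -10.5 dBV.
Post-compression overshoot = -10.5 − (-22) = 11.5 dB.
Undo the ratio: input overshoot = 11.5 × 3 = 34.5 dB, giving input = 12.5 dBV.

12.5 dBV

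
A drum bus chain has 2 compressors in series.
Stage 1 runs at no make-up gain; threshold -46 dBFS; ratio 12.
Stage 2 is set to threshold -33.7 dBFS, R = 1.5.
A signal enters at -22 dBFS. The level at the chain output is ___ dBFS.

Stage 1: -22 dBFS is 24 dB over -46 dBFS; at 12:1 that becomes 2 dB over, giving -44 dBFS.
Stage 2: below threshold (-44 ≤ -33.7); passes unchanged; output -44 dBFS.

-44 dBFS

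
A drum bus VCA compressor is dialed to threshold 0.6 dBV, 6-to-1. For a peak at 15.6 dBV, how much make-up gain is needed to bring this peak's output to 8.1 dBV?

Overshoot 15 dB → 15/6 = 2.5 dB after compression, so the compressed level is 0.6 + 2.5 = 3.1 dBV.
Make-up = target − compressed = 8.1 − 3.1 = 5 dB.

5 dB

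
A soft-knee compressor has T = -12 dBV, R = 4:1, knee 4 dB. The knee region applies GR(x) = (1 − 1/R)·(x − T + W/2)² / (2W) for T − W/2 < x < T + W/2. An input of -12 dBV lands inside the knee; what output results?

x − T + W/2 = -12 − (-12) + 2 = 2.
GR = (1 − 1/4) × 2² / 8 = 0.75 × 4 / 8 = 0.375 dB.
Output = -12 − 0.375 = -12.375 dBV.

-12.375 dBV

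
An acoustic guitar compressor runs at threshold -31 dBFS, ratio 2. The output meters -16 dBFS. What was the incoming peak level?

Post-compression overshoot = -16 − (-31) = 15 dB.
Input overshoot = R × output overshoot = 30 dB → input = -31 + 30 = -1 dBFS.

-1 dBFS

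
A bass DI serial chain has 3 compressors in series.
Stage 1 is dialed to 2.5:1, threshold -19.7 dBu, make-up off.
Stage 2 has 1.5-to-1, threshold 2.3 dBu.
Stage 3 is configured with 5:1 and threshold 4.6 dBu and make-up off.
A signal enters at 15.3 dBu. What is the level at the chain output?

Stage 1: overshoot 35 dB → 35/2.5 = 14 dB → -5.7 dBu.
Stage 2: -5.7 dBu ≤ 2.3 dBu, so stage 2 doesn't engage; output -5.7 dBu.
Stage 3: -5.7 dBu is at or below the 4.6 dBu threshold — no compression; output -5.7 dBu.

-5.7 dBu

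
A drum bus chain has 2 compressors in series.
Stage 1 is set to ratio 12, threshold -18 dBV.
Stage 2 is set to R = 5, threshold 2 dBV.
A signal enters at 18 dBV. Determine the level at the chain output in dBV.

-15 dBV

Stage 1: 36 dB above -18 dBV, reduced 12:1 to 3 dB above → -15 dBV.
Stage 2: -15 dBV ≤ 2 dBV, so stage 2 doesn't engage; output -15 dBV.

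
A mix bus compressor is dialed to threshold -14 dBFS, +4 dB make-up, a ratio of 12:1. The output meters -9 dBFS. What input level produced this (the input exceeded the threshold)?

Stripping the +4 dB make-up gives -13 dBFS at the gain stage.
That's 1 dB above the -14 dBFS threshold.
Input overshoot = R × output overshoot = 12 dB → input = -14 + 12 = -2 dBFS.

-2 dBFS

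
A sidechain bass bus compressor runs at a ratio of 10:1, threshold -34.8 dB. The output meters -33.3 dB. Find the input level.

-19.8 dB

Post-compression overshoot = -33.3 − (-34.8) = 1.5 dB.
Input overshoot = R × output overshoot = 15 dB → input = -34.8 + 15 = -19.8 dB.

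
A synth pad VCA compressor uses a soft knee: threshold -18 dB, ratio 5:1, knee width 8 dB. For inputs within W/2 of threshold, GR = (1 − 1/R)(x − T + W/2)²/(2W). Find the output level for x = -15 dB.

x − T + W/2 = -15 − (-18) + 4 = 7.
GR = (1 − 1/5) × 7² / 16 = 0.8 × 49 / 16 = 2.45 dB.
Output = -15 − 2.45 = -17.45 dB.

-17.45 dB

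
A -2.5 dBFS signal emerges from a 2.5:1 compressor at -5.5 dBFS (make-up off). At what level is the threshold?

-7.5 dBFS

Let T be the threshold. Output overshoot = (input overshoot)/R, so -5.5 − T = (-2.5 − T)/2.5.
2.5·(-5.5 − T) = -2.5 − T → 1.5·T = -13.75 − (-2.5) = -11.25.
T = -11.25/1.5 = -7.5 dBFS.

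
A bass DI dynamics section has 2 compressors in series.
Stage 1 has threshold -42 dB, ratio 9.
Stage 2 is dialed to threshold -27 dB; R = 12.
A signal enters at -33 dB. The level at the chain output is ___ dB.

Stage 1: 9 dB above -42 dB, reduced 9:1 to 1 dB above → -41 dB.
Stage 2: -41 dB ≤ -27 dB, so stage 2 doesn't engage; output -41 dB.

-41 dB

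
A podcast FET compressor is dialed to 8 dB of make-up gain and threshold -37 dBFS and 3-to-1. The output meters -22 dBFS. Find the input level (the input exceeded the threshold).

Remove make-up: -22 − 8 = -30 dBFS.
The compressed level sits -30 − (-37) = 7 dB over threshold.
Undo the ratio: input overshoot = 7 × 3 = 21 dB, giving input = -16 dBFS.

-16 dBFS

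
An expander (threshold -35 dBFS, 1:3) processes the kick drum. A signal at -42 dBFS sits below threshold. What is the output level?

-56 dBFS

Undershoot = (-35) − (-42) = 7 dB.
At 1:3, that expands to 21 dB under threshold.
Output = -35 − 21 = -56 dBFS.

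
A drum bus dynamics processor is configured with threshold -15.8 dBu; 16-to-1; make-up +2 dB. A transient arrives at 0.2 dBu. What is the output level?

The input is 16 dB above the -15.8 dBu threshold.
At 16:1 the overshoot is divided by 16, leaving 1 dB above threshold.
That puts the output at -14.8 dBu; make-up adds 2 dB, giving -12.8 dBu.

-12.8 dBu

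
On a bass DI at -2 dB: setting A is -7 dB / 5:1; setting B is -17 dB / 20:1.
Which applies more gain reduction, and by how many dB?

B, by 10.25 dB

A: GR = 5 − 5/5 = 4 dB.
B: GR = 15 − 15/20 = 14.25 dB.
B applies 10.25 dB more gain reduction.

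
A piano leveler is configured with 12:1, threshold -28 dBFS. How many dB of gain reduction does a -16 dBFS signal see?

-16 dBFS exceeds the threshold by 12 dB.
At 12:1, output sits 12/12 = 1 dB above threshold.
GR = overshoot in − overshoot out = 12 − 1 = 11 dB.

11 dB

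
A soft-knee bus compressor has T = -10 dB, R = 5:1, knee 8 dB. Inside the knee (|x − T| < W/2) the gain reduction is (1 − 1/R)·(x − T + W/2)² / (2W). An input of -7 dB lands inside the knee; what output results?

x − T + W/2 = -7 − (-10) + 4 = 7.
GR = (1 − 1/5) × 7² / 16 = 0.8 × 49 / 16 = 2.45 dB.
Output = -7 − 2.45 = -9.45 dB.

-9.45 dB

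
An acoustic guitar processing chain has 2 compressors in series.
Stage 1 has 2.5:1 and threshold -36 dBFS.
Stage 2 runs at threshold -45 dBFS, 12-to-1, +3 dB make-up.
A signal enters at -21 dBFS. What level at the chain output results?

-40.75 dBFS

Stage 1: overshoot 15 dB → 15/2.5 = 6 dB → -30 dBFS.
Stage 2: overshoot 15 dB → 15/12 = 1.25 dB → -43.75 dBFS; +3 dB make-up → -40.75 dBFS.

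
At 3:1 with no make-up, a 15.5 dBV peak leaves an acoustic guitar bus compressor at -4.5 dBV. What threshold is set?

-14.5 dBV

Gain reduction = 15.5 − (-4.5) = 20 dB; output overshoot = GR / (R − 1) = 20 / 2 = 10 dB.
Threshold = output − output overshoot = -4.5 − 10 = -14.5 dBV.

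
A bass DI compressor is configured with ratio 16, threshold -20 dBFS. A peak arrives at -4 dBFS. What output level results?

Overshoot: -4 − (-20) = 16 dB.
At 16:1 the overshoot is divided by 16, leaving 1 dB above threshold.
So the level is -20 + 1 = -19 dBFS.

-19 dBFS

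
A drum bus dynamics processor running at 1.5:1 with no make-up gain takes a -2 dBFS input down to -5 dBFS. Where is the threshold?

-11 dBFS

Let T be the threshold. Output overshoot = (input overshoot)/R, so -5 − T = (-2 − T)/1.5.
1.5·(-5 − T) = -2 − T → 0.5·T = -7.5 − (-2) = -5.5.
T = -5.5/0.5 = -11 dBFS.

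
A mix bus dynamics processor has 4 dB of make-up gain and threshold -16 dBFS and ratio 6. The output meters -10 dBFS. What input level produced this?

Remove make-up: -10 − 4 = -14 dBFS.
That's 2 dB above the -16 dBFS threshold.
Undo the ratio: input overshoot = 2 × 6 = 12 dB, giving input = -4 dBFS.

-4 dBFS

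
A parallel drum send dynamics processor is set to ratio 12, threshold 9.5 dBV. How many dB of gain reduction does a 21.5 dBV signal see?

11 dB

The signal is 12 dB above threshold.
At 12:1, output sits 12/12 = 1 dB above threshold.
So the signal is attenuated by 12 − 1 = 11 dB.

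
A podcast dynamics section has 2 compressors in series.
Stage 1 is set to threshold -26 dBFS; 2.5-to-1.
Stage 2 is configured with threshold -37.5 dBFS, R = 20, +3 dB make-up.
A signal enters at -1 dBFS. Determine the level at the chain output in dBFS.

-33.425 dBFS

Stage 1: 25 dB above -26 dBFS, reduced 2.5:1 to 10 dB above → -16 dBFS.
Stage 2: overshoot 21.5 dB → 21.5/20 = 1.075 dB → -36.425 dBFS; +3 dB make-up → -33.425 dBFS.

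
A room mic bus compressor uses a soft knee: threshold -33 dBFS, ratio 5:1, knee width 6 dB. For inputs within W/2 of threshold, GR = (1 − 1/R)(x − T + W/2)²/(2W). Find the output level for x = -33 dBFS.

x − T + W/2 = -33 − (-33) + 3 = 3.
GR = (1 − 1/5) × 3² / 12 = 0.8 × 9 / 12 = 0.6 dB.
Output = -33 − 0.6 = -33.6 dBFS.

-33.6 dBFS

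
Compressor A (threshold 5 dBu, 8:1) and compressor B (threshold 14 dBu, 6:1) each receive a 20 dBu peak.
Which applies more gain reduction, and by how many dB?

A: 15 dB over, compressed to 1.875 dB over, so 13.125 dB of GR.
B: 6 dB over, compressed to 1 dB over, so 5 dB of GR.
Difference: 8.125 dB in favour of A.

A, by 8.125 dB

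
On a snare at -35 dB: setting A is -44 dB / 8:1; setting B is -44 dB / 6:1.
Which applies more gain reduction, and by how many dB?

A: GR = 9 − 9/8 = 7.875 dB.
B: GR = 9 − 9/6 = 7.5 dB.
A reduces 0.375 dB more.

A, by 0.375 dB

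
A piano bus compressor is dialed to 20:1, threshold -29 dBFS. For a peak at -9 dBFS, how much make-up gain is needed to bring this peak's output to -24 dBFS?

4 dB

Overshoot 20 dB → 20/20 = 1 dB after compression, so the compressed level is -29 + 1 = -28 dBFS.
Make-up = target − compressed = -24 − (-28) = 4 dB.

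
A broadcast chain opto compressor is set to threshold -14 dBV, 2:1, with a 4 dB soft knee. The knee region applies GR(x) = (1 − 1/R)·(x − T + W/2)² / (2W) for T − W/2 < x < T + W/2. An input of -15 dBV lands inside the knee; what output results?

x − T + W/2 = -15 − (-14) + 2 = 1.
GR = (1 − 1/2) × 1² / 8 = 0.5 × 1 / 8 = 0.0625 dB.
Output = -15 − 0.0625 = -15.0625 dBV.

-15.0625 dBV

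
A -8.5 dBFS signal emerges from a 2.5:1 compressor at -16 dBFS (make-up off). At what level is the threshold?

-21 dBFS

Input is 12.5 dB above T (since output overshoot × R = input overshoot: (-16 − T)·2.5 = -8.5 − T gives T = -21 dBFS).
Check: -21 + (-8.5 − (-21))/2.5 = -21 + 5 = -16 dBFS. ✓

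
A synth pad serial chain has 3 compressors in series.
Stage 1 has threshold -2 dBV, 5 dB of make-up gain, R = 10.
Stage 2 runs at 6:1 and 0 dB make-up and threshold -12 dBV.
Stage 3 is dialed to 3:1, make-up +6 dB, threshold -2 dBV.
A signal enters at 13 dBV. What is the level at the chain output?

Stage 1: 15 dB above -2 dBV, reduced 10:1 to 1.5 dB above → -0.5 dBV; +5 dB make-up → 4.5 dBV.
Stage 2: overshoot 16.5 dB → 16.5/6 = 2.75 dB → -9.25 dBV.
Stage 3: below threshold (-9.25 ≤ -2); passes unchanged; make-up brings it to -3.25 dBV.

-3.25 dBV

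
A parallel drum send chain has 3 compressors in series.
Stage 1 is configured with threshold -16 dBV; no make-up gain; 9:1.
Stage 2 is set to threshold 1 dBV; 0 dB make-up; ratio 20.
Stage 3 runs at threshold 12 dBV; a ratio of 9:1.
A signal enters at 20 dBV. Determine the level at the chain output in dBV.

-12 dBV

Stage 1: 36 dB above -16 dBV, reduced 9:1 to 4 dB above → -12 dBV.
Stage 2: below threshold (-12 ≤ 1); passes unchanged; output -12 dBV.
Stage 3: below threshold (-12 ≤ 12); passes unchanged; output -12 dBV.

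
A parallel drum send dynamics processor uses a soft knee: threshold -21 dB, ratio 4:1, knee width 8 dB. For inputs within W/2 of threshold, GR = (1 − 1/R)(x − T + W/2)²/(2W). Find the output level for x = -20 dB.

x − T + W/2 = -20 − (-21) + 4 = 5.
GR = (1 − 1/4) × 5² / 16 = 0.75 × 25 / 16 = 1.171875 dB.
Output = -20 − 1.171875 = -21.171875 dB.

-21.171875 dB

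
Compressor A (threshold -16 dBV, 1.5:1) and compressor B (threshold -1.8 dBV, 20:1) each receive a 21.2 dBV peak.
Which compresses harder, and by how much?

A: GR = 37.2 − 37.2/1.5 = 12.4 dB.
B: GR = 23 − 23/20 = 21.85 dB.
B applies 9.45 dB more gain reduction.

B, by 9.45 dB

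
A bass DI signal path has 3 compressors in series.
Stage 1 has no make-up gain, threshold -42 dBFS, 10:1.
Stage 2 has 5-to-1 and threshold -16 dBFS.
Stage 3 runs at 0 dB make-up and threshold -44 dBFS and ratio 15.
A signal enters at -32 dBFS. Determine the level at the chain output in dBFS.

Stage 1: 10 dB above -42 dBFS, reduced 10:1 to 1 dB above → -41 dBFS.
Stage 2: below threshold (-41 ≤ -16); passes unchanged; output -41 dBFS.
Stage 3: overshoot 3 dB → 3/15 = 0.2 dB → -43.8 dBFS.

-43.8 dBFS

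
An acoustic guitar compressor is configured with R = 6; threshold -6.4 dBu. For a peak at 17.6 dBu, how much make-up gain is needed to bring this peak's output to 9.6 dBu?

12 dB

Without make-up, output = threshold + overshoot/6 = -6.4 + 4 = -2.4 dBu.
Gap to target: 12 dB.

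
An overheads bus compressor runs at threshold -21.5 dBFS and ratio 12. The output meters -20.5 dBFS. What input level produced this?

The compressed level sits -20.5 − (-21.5) = 1 dB over threshold.
Before 12:1 compression the overshoot was 1 × 12 = 12 dB, so input = -21.5 + 12 = -9.5 dBFS.

-9.5 dBFS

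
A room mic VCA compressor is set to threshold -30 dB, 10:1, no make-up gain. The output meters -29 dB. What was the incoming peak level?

-20 dB

Post-compression overshoot = -29 − (-30) = 1 dB.
Before 10:1 compression the overshoot was 1 × 10 = 10 dB, so input = -30 + 10 = -20 dB.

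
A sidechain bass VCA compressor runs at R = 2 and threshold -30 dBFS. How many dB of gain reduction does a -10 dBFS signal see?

-10 dBFS exceeds the threshold by 20 dB.
A 2:1 ratio leaves 10 dB of that excess.
Gain reduction = 20 − 10 = 10 dB.

10 dB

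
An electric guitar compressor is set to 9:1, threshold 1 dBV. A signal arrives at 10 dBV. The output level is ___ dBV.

Overshoot: 10 − 1 = 9 dB.
The 9 dB excess becomes 1 dB after 9:1 reduction.
So the level is 1 + 1 = 2 dBV.

2 dBV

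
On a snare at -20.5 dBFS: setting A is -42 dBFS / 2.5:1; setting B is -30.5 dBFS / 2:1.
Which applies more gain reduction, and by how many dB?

A: 21.5 dB over, compressed to 8.6 dB over, so 12.9 dB of GR.
B: 10 dB over, compressed to 5 dB over, so 5 dB of GR.
A reduces 7.9 dB more.

A, by 7.9 dB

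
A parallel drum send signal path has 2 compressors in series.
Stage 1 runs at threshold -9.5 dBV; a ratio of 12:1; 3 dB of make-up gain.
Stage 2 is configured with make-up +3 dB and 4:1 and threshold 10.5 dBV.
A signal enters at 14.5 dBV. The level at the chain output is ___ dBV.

Stage 1: 14.5 dBV is 24 dB over -9.5 dBV; at 12:1 that becomes 2 dB over, giving -7.5 dBV; +3 dB make-up → -4.5 dBV.
Stage 2: -4.5 dBV ≤ 10.5 dBV, so stage 2 doesn't engage; make-up brings it to -1.5 dBV.

-1.5 dBV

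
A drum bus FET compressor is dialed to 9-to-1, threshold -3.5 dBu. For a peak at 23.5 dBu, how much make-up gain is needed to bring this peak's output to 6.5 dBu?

Without make-up, output = threshold + overshoot/9 = -3.5 + 3 = -0.5 dBu.
Gap to target: 7 dB.

7 dB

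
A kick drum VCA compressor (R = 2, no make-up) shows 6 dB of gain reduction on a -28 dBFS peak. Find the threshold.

-40 dBFS

Let T be the threshold. Output overshoot = (input overshoot)/R, so -34 − T = (-28 − T)/2.
2·(-34 − T) = -28 − T → 1·T = -68 − (-28) = -40.
T = -40/1 = -40 dBFS.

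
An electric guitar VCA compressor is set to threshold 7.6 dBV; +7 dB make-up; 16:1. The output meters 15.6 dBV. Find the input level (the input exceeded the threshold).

Stripping the +7 dB make-up gives 8.6 dBV at the gain stage.
The compressed level sits 8.6 − 7.6 = 1 dB over threshold.
Input overshoot = R × output overshoot = 16 dB → input = 7.6 + 16 = 23.6 dBV.

23.6 dBV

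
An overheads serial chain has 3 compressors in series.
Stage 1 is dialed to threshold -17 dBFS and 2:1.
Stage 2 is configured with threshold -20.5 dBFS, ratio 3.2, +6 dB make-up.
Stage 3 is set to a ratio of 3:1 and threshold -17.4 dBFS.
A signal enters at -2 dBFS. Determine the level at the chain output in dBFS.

-15.2875 dBFS

Stage 1: 15 dB above -17 dBFS, reduced 2:1 to 7.5 dB above → -9.5 dBFS.
Stage 2: 11 dB above -20.5 dBFS, reduced 3.2:1 to 3.4375 dB above → -17.0625 dBFS; +6 dB make-up → -11.0625 dBFS.
Stage 3: -11.0625 dBFS is 6.3375 dB over -17.4 dBFS; at 3:1 that becomes 2.1125 dB over, giving -15.2875 dBFS.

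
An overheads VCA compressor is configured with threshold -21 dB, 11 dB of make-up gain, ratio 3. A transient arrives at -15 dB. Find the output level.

-15 dB sits 6 dB over threshold.
3:1 compression reduces that to 6/3 = 2 dB over.
That puts the output at -19 dB; make-up adds 11 dB, giving -8 dB.

-8 dB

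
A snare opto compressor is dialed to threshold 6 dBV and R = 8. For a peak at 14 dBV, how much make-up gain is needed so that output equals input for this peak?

Overshoot 8 dB → 8/8 = 1 dB after compression, so the compressed level is 6 + 1 = 7 dBV.
Make-up = target − compressed = 14 − 7 = 7 dB.

7 dB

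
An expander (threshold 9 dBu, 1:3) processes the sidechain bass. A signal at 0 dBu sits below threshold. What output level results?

-18 dBu

The input is 9 dB below the 9 dBu threshold.
A 1:3 expander multiplies undershoot by 3: 9 × 3 = 27 dB below threshold.
Output = 9 − 27 = -18 dBu.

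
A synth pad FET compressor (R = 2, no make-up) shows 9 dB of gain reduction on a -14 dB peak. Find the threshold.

-32 dB

Let T be the threshold. Output overshoot = (input overshoot)/R, so -23 − T = (-14 − T)/2.
2·(-23 − T) = -14 − T → 1·T = -46 − (-14) = -32.
T = -32/1 = -32 dB.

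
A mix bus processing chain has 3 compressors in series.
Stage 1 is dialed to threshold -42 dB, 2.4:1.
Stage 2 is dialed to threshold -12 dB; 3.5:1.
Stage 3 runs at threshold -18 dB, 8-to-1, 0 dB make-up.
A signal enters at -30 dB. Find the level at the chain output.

Stage 1: overshoot 12 dB → 12/2.4 = 5 dB → -37 dB.
Stage 2: below threshold (-37 ≤ -12); passes unchanged; output -37 dB.
Stage 3: -37 dB is at or below the -18 dB threshold — no compression; output -37 dB.

-37 dB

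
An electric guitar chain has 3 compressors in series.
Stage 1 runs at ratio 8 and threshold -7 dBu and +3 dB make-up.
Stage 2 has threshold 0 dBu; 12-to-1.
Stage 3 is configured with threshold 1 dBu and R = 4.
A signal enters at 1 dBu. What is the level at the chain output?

Stage 1: 8 dB above -7 dBu, reduced 8:1 to 1 dB above → -6 dBu; +3 dB make-up → -3 dBu.
Stage 2: -3 dBu ≤ 0 dBu, so stage 2 doesn't engage; output -3 dBu.
Stage 3: -3 dBu ≤ 1 dBu, so stage 3 doesn't engage; output -3 dBu.

-3 dBu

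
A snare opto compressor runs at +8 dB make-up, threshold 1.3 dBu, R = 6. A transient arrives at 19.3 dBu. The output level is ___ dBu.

12.3 dBu

19.3 dBu sits 18 dB over threshold.
The 18 dB excess becomes 3 dB after 6:1 reduction.
That puts the output at 4.3 dBu; make-up adds 8 dB, giving 12.3 dBu.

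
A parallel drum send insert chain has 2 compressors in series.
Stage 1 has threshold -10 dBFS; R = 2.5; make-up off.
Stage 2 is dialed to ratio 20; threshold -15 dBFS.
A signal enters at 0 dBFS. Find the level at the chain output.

-14.55 dBFS

Stage 1: 10 dB above -10 dBFS, reduced 2.5:1 to 4 dB above → -6 dBFS.
Stage 2: 9 dB above -15 dBFS, reduced 20:1 to 0.45 dB above → -14.55 dBFS.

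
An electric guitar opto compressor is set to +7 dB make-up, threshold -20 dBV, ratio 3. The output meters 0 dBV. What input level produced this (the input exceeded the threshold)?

Stripping the +7 dB make-up gives -7 dBV at the gain stage.
That's 13 dB above the -20 dBV threshold.
Input overshoot = R × output overshoot = 39 dB → input = -20 + 39 = 19 dBV.

19 dBV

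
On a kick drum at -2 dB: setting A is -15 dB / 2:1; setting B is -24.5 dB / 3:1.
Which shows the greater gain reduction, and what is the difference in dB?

A: 13 dB over, compressed to 6.5 dB over, so 6.5 dB of GR.
B: 22.5 dB over, compressed to 7.5 dB over, so 15 dB of GR.
B reduces 8.5 dB more.

B, by 8.5 dB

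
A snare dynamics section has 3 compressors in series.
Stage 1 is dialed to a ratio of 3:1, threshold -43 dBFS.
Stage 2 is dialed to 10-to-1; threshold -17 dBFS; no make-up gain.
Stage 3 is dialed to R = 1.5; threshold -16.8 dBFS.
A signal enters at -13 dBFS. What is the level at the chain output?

-33 dBFS

Stage 1: -13 dBFS is 30 dB over -43 dBFS; at 3:1 that becomes 10 dB over, giving -33 dBFS.
Stage 2: below threshold (-33 ≤ -17); passes unchanged; output -33 dBFS.
Stage 3: below threshold (-33 ≤ -16.8); passes unchanged; output -33 dBFS.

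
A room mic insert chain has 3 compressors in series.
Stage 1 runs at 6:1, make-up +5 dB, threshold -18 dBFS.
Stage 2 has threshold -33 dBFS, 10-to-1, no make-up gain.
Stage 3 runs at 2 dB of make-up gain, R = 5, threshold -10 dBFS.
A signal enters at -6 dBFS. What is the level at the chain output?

-28.8 dBFS

Stage 1: -6 dBFS is 12 dB over -18 dBFS; at 6:1 that becomes 2 dB over, giving -16 dBFS; +5 dB make-up → -11 dBFS.
Stage 2: 22 dB above -33 dBFS, reduced 10:1 to 2.2 dB above → -30.8 dBFS.
Stage 3: -30.8 dBFS ≤ -10 dBFS, so stage 3 doesn't engage; make-up brings it to -28.8 dBFS.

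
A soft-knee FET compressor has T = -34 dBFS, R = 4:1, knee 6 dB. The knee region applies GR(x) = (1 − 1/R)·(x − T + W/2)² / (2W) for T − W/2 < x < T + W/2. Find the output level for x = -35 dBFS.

x − T + W/2 = -35 − (-34) + 3 = 2.
GR = (1 − 1/4) × 2² / 12 = 0.75 × 4 / 12 = 0.25 dB.
Output = -35 − 0.25 = -35.25 dBFS.

-35.25 dBFS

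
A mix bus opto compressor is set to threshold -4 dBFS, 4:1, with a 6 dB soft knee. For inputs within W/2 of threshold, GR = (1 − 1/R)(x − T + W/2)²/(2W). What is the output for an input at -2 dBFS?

-3.5625 dBFS

x − T + W/2 = -2 − (-4) + 3 = 5.
GR = (1 − 1/4) × 5² / 12 = 0.75 × 25 / 12 = 1.5625 dB.
Output = -2 − 1.5625 = -3.5625 dBFS.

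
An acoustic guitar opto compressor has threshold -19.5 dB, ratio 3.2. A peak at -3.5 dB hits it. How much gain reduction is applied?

Overshoot = -3.5 − (-19.5) = 16 dB.
A 3.2:1 ratio leaves 5 dB of that excess.
So the signal is attenuated by 16 − 5 = 11 dB.

11 dB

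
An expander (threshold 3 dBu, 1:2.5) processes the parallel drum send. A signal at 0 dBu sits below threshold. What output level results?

-4.5 dBu

Undershoot = 3 − 0 = 3 dB.
At 1:2.5, that expands to 7.5 dB under threshold.
Output = 3 − 7.5 = -4.5 dBu.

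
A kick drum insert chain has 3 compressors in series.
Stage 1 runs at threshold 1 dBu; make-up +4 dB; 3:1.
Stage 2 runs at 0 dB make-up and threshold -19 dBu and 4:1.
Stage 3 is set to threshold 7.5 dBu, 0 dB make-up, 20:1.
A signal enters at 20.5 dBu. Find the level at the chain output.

-11.375 dBu

Stage 1: overshoot 19.5 dB → 19.5/3 = 6.5 dB → 7.5 dBu; +4 dB make-up → 11.5 dBu.
Stage 2: 11.5 dBu is 30.5 dB over -19 dBu; at 4:1 that becomes 7.625 dB over, giving -11.375 dBu.
Stage 3: below threshold (-11.375 ≤ 7.5); passes unchanged; output -11.375 dBu.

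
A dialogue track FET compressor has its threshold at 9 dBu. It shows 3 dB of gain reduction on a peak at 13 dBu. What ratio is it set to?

Input overshoot = 13 − 9 = 4 dB.
Output overshoot = 4 − 3 = 1 dB.
Ratio = input overshoot / output overshoot = 4 / 1 = 4.

4:1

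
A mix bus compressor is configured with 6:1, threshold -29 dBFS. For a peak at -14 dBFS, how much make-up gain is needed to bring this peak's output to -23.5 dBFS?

The peak compresses to -29 + 15/6 = -26.5 dBFS.
To reach -23.5 dBFS requires -23.5 − (-26.5) = 3 dB of make-up.

3 dB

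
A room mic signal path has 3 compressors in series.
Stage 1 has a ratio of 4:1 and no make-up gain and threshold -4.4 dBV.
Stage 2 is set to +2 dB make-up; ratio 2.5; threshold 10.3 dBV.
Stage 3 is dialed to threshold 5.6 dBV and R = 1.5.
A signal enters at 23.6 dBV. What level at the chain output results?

Stage 1: 28 dB above -4.4 dBV, reduced 4:1 to 7 dB above → 2.6 dBV.
Stage 2: 2.6 dBV is at or below the 10.3 dBV threshold — no compression; make-up brings it to 4.6 dBV.
Stage 3: 4.6 dBV ≤ 5.6 dBV, so stage 3 doesn't engage; output 4.6 dBV.

4.6 dBV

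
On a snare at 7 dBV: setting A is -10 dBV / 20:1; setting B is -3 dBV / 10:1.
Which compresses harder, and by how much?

A: overshoot 17 dB → output overshoot 0.85 dB → GR 16.15 dB.
B: overshoot 10 dB → output overshoot 1 dB → GR 9 dB.
A reduces 7.15 dB more.

A, by 7.15 dB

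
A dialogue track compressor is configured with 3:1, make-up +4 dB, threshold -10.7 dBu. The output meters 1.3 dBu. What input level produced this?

Remove make-up: 1.3 − 4 = -2.7 dBu.
The compressed level sits -2.7 − (-10.7) = 8 dB over threshold.
Before 3:1 compression the overshoot was 8 × 3 = 24 dB, so input = -10.7 + 24 = 13.3 dBu.

13.3 dBu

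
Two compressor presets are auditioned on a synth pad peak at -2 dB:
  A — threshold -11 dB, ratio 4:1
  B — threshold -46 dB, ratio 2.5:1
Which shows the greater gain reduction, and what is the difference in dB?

B, by 19.65 dB

A: GR = 9 − 9/4 = 6.75 dB.
B: GR = 44 − 44/2.5 = 26.4 dB.
B reduces 19.65 dB more.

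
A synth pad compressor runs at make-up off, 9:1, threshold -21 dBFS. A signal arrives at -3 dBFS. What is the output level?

-19 dBFS

The input is 18 dB above the -21 dBFS threshold.
At 9:1 the overshoot is divided by 9, leaving 2 dB above threshold.
That puts the output at -19 dBFS.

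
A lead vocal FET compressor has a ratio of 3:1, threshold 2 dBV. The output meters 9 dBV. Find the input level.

23 dBV

The compressed level sits 9 − 2 = 7 dB over threshold.
Before 3:1 compression the overshoot was 7 × 3 = 21 dB, so input = 2 + 21 = 23 dBV.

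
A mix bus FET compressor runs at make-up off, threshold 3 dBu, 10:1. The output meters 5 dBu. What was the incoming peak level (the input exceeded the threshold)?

The compressed level sits 5 − 3 = 2 dB over threshold.
Input overshoot = R × output overshoot = 20 dB → input = 3 + 20 = 23 dBu.

23 dBu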